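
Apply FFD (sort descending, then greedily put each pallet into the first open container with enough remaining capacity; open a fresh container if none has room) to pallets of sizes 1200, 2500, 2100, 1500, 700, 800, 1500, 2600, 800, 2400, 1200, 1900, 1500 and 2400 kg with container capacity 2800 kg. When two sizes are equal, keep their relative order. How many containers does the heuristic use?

9

Sorted descending: 2600, 2500, 2400, 2400, 2100, 1900, 1500, 1500, 1500, 1200, 1200, 800, 800, 700.
  2600 → container 1 (new)  [load 2600/2800]
  2500 → container 2 (new)  [load 2500/2800]
  2400 → container 3 (new)  [load 2400/2800]
  2400 → container 4 (new)  [load 2400/2800]
  2100 → container 5 (new)  [load 2100/2800]
  1900 → container 6 (new)  [load 1900/2800]
  1500 → container 7 (new)  [load 1500/2800]
  1500 → container 8 (new)  [load 1500/2800]
  1500 → container 9 (new)  [load 1500/2800]
  1200 → container 7  [load 2700/2800]
  1200 → container 8  [load 2700/2800]
  800 → container 6  [load 2700/2800]
  800 → container 9  [load 2300/2800]
  700 → container 5  [load 2800/2800]
9 containers opened.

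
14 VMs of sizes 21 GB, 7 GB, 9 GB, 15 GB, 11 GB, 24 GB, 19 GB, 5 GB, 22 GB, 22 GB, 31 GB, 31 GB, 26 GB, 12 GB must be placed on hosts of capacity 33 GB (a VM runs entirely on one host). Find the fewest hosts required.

Total = 31 + 31 + 26 + 24 + 22 + 22 + 21 + 19 + 15 + 12 + 11 + 9 + 7 + 5 = 255 GB.
Lower bound: ⌈255/33⌉ = 8 hosts.
A packing using 9 hosts:
  host 1: 31 = 31
  host 2: 31 = 31
  host 3: 26 + 7 = 33
  host 4: 24 + 9 = 33
  host 5: 22 + 11 = 33
  host 6: 22 + 5 = 27
  host 7: 21 + 12 = 33
  host 8: 19 = 19
  host 9: 15 = 15
No arrangement into 8 hosts stays within capacity, so 9 is optimal.

9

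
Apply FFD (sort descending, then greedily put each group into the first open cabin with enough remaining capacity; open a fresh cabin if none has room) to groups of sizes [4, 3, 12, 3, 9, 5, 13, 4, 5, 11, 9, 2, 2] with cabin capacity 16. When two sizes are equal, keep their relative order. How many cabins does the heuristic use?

Sorted descending: 13, 12, 11, 9, 9, 5, 5, 4, 4, 3, 3, 2, 2.
  13 → cabin 1 (new)  [load 13/16]
  12 → cabin 2 (new)  [load 12/16]
  11 → cabin 3 (new)  [load 11/16]
  9 → cabin 4 (new)  [load 9/16]
  9 → cabin 5 (new)  [load 9/16]
  5 → cabin 3  [load 16/16]
  5 → cabin 4  [load 14/16]
  4 → cabin 2  [load 16/16]
  4 → cabin 5  [load 13/16]
  3 → cabin 1  [load 16/16]
  3 → cabin 5  [load 16/16]
  2 → cabin 4  [load 16/16]
  2 → cabin 6 (new)  [load 2/16]
6 cabins opened.

6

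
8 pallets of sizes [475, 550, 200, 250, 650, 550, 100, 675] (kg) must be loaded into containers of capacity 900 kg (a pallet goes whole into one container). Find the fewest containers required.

Total = 675 + 650 + 550 + 550 + 475 + 250 + 200 + 100 = 3450 kg.
Lower bound: ⌈3450/900⌉ = 4 containers.
Also, 5 pallets each exceed 450 kg, and no two of those can share a container, so at least 5 containers are needed.
A packing using 5 containers:
  container 1: 675 + 200 = 875
  container 2: 650 + 250 = 900
  container 3: 550 + 100 = 650
  container 4: 550 = 550
  container 5: 475 = 475
This matches the lower bound, so 5 is optimal.

5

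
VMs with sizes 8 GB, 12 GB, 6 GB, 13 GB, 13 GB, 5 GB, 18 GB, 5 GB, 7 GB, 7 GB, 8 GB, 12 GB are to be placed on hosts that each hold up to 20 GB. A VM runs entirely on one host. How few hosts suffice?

Total = 18 + 13 + 13 + 12 + 12 + 8 + 8 + 7 + 7 + 6 + 5 + 5 = 114 GB.
Lower bound: ⌈114/20⌉ = 6 hosts.
A packing using 6 hosts:
  host 1: 18 = 18
  host 2: 13 + 7 = 20
  host 3: 13 + 7 = 20
  host 4: 12 + 8 = 20
  host 5: 12 + 8 = 20
  host 6: 6 + 5 + 5 = 16
This matches the lower bound, so 6 is optimal.

6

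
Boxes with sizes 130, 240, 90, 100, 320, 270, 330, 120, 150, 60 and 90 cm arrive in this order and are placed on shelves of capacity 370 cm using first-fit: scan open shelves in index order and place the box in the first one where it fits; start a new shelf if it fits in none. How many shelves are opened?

  130 → shelf 1 (new)  [load 130/370]
  240 → shelf 1  [load 370/370]
  90 → shelf 2 (new)  [load 90/370]
  100 → shelf 2  [load 190/370]
  320 → shelf 3 (new)  [load 320/370]
  270 → shelf 4 (new)  [load 270/370]
  330 → shelf 5 (new)  [load 330/370]
  120 → shelf 2  [load 310/370]
  150 → shelf 6 (new)  [load 150/370]
  60 → shelf 2  [load 370/370]
  90 → shelf 4  [load 360/370]
6 shelves opened.

6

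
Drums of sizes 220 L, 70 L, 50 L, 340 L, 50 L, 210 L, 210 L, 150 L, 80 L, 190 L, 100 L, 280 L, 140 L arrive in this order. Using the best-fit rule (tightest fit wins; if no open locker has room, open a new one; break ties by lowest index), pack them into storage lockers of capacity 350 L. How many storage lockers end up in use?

7

  220 → locker 1 (new)  [load 220/350]
  70 → locker 1  [load 290/350]
  50 → locker 1  [load 340/350]
  340 → locker 2 (new)  [load 340/350]
  50 → locker 3 (new)  [load 50/350]
  210 → locker 3  [load 260/350]
  210 → locker 4 (new)  [load 210/350]
  150 → locker 5 (new)  [load 150/350]
  80 → locker 3  [load 340/350]
  190 → locker 5  [load 340/350]
  100 → locker 4  [load 310/350]
  280 → locker 6 (new)  [load 280/350]
  140 → locker 7 (new)  [load 140/350]
7 storage lockers opened.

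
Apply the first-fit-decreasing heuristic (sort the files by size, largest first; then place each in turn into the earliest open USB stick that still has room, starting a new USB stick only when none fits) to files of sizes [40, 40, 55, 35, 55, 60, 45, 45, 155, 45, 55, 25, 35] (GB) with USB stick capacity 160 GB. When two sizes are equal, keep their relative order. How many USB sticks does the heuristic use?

5

Sorted descending: 155, 60, 55, 55, 55, 45, 45, 45, 40, 40, 35, 35, 25.
  155 → USB stick 1 (new)  [load 155/160]
  60 → USB stick 2 (new)  [load 60/160]
  55 → USB stick 2  [load 115/160]
  55 → USB stick 3 (new)  [load 55/160]
  55 → USB stick 3  [load 110/160]
  45 → USB stick 2  [load 160/160]
  45 → USB stick 3  [load 155/160]
  45 → USB stick 4 (new)  [load 45/160]
  40 → USB stick 4  [load 85/160]
  40 → USB stick 4  [load 125/160]
  35 → USB stick 4  [load 160/160]
  35 → USB stick 5 (new)  [load 35/160]
  25 → USB stick 5  [load 60/160]
5 USB sticks opened.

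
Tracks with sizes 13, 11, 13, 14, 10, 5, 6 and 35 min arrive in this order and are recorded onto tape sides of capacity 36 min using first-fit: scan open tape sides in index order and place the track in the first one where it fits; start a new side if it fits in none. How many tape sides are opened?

  13 → side 1 (new)  [load 13/36]
  11 → side 1  [load 24/36]
  13 → side 2 (new)  [load 13/36]
  14 → side 2  [load 27/36]
  10 → side 1  [load 34/36]
  5 → side 2  [load 32/36]
  6 → side 3 (new)  [load 6/36]
  35 → side 4 (new)  [load 35/36]
4 tape sides opened.

4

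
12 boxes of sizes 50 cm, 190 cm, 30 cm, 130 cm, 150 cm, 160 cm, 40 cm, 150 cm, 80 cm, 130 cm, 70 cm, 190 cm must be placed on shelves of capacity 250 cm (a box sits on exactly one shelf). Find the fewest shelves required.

7

Total = 190 + 190 + 160 + 150 + 150 + 130 + 130 + 80 + 70 + 50 + 40 + 30 = 1370 cm.
Lower bound: ⌈1370/250⌉ = 6 shelves.
Also, 7 boxes each exceed 125 cm, and no two of those can share a shelf, so at least 7 shelves are needed.
A packing using 7 shelves:
  shelf 1: 190 + 50 = 240
  shelf 2: 190 + 40 = 230
  shelf 3: 160 + 80 = 240
  shelf 4: 150 + 70 + 30 = 250
  shelf 5: 150 = 150
  shelf 6: 130 = 130
  shelf 7: 130 = 130
This matches the lower bound, so 7 is optimal.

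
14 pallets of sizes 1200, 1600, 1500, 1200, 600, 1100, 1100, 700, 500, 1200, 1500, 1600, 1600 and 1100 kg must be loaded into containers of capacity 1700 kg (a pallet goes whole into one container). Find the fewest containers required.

Total = 1600 + 1600 + 1600 + 1500 + 1500 + 1200 + 1200 + 1200 + 1100 + 1100 + 1100 + 700 + 600 + 500 = 16500 kg.
Lower bound: ⌈16500/1700⌉ = 10 containers.
Also, 11 pallets each exceed 850 kg, and no two of those can share a container, so at least 11 containers are needed.
A packing using 12 containers:
  container 1: 1600 = 1600
  container 2: 1600 = 1600
  container 3: 1600 = 1600
  container 4: 1500 = 1500
  container 5: 1500 = 1500
  container 6: 1200 + 500 = 1700
  container 7: 1200 = 1200
  container 8: 1200 = 1200
  container 9: 1100 + 600 = 1700
  container 10: 1100 = 1100
  container 11: 1100 = 1100
  container 12: 700 = 700
No arrangement into 11 containers stays within capacity, so 12 is optimal.

12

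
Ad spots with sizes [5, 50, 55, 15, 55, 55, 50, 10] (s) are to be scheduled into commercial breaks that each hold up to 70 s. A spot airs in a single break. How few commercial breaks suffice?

Total = 55 + 55 + 55 + 50 + 50 + 15 + 10 + 5 = 295 s.
Lower bound: ⌈295/70⌉ = 5 commercial breaks.
A packing using 5 commercial breaks:
  break 1: 55 + 15 = 70
  break 2: 55 + 10 + 5 = 70
  break 3: 55 = 55
  break 4: 50 = 50
  break 5: 50 = 50
This matches the lower bound, so 5 is optimal.

5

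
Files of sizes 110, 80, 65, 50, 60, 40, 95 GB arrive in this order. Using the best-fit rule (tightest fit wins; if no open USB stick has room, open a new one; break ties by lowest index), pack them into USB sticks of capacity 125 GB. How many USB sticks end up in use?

5

  110 → USB stick 1 (new)  [load 110/125]
  80 → USB stick 2 (new)  [load 80/125]
  65 → USB stick 3 (new)  [load 65/125]
  50 → USB stick 3  [load 115/125]
  60 → USB stick 4 (new)  [load 60/125]
  40 → USB stick 2  [load 120/125]
  95 → USB stick 5 (new)  [load 95/125]
5 USB sticks opened.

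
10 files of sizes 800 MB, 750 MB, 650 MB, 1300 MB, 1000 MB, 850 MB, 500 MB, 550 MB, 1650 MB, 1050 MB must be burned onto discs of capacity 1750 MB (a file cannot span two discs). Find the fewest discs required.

6

Total = 1650 + 1300 + 1050 + 1000 + 850 + 800 + 750 + 650 + 550 + 500 = 9100 MB.
Lower bound: ⌈9100/1750⌉ = 6 discs.
A packing using 6 discs:
  disc 1: 1650 = 1650
  disc 2: 1300 = 1300
  disc 3: 1050 + 650 = 1700
  disc 4: 1000 + 750 = 1750
  disc 5: 850 + 800 = 1650
  disc 6: 550 + 500 = 1050
This matches the lower bound, so 6 is optimal.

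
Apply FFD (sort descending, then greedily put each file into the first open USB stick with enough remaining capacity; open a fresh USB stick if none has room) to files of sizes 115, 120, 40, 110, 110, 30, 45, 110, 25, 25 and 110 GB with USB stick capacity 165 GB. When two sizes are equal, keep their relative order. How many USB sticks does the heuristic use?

6

Sorted descending: 120, 115, 110, 110, 110, 110, 45, 40, 30, 25, 25.
  120 → USB stick 1 (new)  [load 120/165]
  115 → USB stick 2 (new)  [load 115/165]
  110 → USB stick 3 (new)  [load 110/165]
  110 → USB stick 4 (new)  [load 110/165]
  110 → USB stick 5 (new)  [load 110/165]
  110 → USB stick 6 (new)  [load 110/165]
  45 → USB stick 1  [load 165/165]
  40 → USB stick 2  [load 155/165]
  30 → USB stick 3  [load 140/165]
  25 → USB stick 3  [load 165/165]
  25 → USB stick 4  [load 135/165]
6 USB sticks opened.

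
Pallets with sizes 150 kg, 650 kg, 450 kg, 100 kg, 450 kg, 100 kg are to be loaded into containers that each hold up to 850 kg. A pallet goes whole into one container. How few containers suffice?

3

Total = 650 + 450 + 450 + 150 + 100 + 100 = 1900 kg.
Lower bound: ⌈1900/850⌉ = 3 containers.
A packing using 3 containers:
  container 1: 650 + 150 = 800
  container 2: 450 + 100 + 100 = 650
  container 3: 450 = 450
This matches the lower bound, so 3 is optimal.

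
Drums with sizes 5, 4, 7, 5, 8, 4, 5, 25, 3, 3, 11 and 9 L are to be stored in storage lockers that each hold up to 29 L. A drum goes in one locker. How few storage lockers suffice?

Total = 25 + 11 + 9 + 8 + 7 + 5 + 5 + 5 + 4 + 4 + 3 + 3 = 89 L.
Lower bound: ⌈89/29⌉ = 4 storage lockers.
A packing using 4 storage lockers:
  locker 1: 25 + 4 = 29
  locker 2: 11 + 9 + 8 = 28
  locker 3: 7 + 5 + 5 + 5 + 4 + 3 = 29
  locker 4: 3 = 3
This matches the lower bound, so 4 is optimal.

4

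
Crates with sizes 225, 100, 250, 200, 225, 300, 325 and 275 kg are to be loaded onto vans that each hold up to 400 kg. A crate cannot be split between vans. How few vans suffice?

7

Total = 325 + 300 + 275 + 250 + 225 + 225 + 200 + 100 = 1900 kg.
Lower bound: ⌈1900/400⌉ = 5 vans.
Also, 6 crates each exceed 200 kg, and no two of those can share a van, so at least 6 vans are needed.
A packing using 7 vans:
  van 1: 325 = 325
  van 2: 300 + 100 = 400
  van 3: 275 = 275
  van 4: 250 = 250
  van 5: 225 = 225
  van 6: 225 = 225
  van 7: 200 = 200
No arrangement into 6 vans stays within capacity, so 7 is optimal.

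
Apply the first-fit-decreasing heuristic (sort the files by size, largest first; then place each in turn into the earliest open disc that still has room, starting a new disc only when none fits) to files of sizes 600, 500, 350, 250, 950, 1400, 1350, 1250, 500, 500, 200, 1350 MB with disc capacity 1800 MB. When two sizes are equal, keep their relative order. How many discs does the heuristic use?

6

Sorted descending: 1400, 1350, 1350, 1250, 950, 600, 500, 500, 500, 350, 250, 200.
  1400 → disc 1 (new)  [load 1400/1800]
  1350 → disc 2 (new)  [load 1350/1800]
  1350 → disc 3 (new)  [load 1350/1800]
  1250 → disc 4 (new)  [load 1250/1800]
  950 → disc 5 (new)  [load 950/1800]
  600 → disc 5  [load 1550/1800]
  500 → disc 4  [load 1750/1800]
  500 → disc 6 (new)  [load 500/1800]
  500 → disc 6  [load 1000/1800]
  350 → disc 1  [load 1750/1800]
  250 → disc 2  [load 1600/1800]
  200 → disc 2  [load 1800/1800]
6 discs opened.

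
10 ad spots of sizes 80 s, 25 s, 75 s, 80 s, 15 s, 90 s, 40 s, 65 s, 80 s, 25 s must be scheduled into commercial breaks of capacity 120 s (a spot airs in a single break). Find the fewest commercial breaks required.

6

Total = 90 + 80 + 80 + 80 + 75 + 65 + 40 + 25 + 25 + 15 = 575 s.
Lower bound: ⌈575/120⌉ = 5 commercial breaks.
Also, 6 ad spots each exceed 60 s, and no two of those can share a break, so at least 6 commercial breaks are needed.
A packing using 6 commercial breaks:
  break 1: 90 + 25 = 115
  break 2: 80 + 40 = 120
  break 3: 80 + 25 + 15 = 120
  break 4: 80 = 80
  break 5: 75 = 75
  break 6: 65 = 65
This matches the lower bound, so 6 is optimal.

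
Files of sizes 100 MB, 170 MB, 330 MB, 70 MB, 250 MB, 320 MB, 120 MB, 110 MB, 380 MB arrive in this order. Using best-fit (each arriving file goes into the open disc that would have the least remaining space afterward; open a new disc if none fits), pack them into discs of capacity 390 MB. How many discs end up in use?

6

  100 → disc 1 (new)  [load 100/390]
  170 → disc 1  [load 270/390]
  330 → disc 2 (new)  [load 330/390]
  70 → disc 1  [load 340/390]
  250 → disc 3 (new)  [load 250/390]
  320 → disc 4 (new)  [load 320/390]
  120 → disc 3  [load 370/390]
  110 → disc 5 (new)  [load 110/390]
  380 → disc 6 (new)  [load 380/390]
6 discs opened.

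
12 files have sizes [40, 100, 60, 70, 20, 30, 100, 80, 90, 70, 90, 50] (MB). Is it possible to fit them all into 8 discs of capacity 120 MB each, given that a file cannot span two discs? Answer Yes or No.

Yes

A valid assignment using 8 discs:
  disc 1: 100 + 20 = 120
  disc 2: 100 = 100
  disc 3: 90 + 30 = 120
  disc 4: 90 = 90
  disc 5: 80 + 40 = 120
  disc 6: 70 + 50 = 120
  disc 7: 70 = 70
  disc 8: 60 = 60
Every load is within 120 MB, so 8 discs suffice.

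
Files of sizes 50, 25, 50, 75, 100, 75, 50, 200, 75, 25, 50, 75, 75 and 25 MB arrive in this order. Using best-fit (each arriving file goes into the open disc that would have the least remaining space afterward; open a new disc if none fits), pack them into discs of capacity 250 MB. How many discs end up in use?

4

  50 → disc 1 (new)  [load 50/250]
  25 → disc 1  [load 75/250]
  50 → disc 1  [load 125/250]
  75 → disc 1  [load 200/250]
  100 → disc 2 (new)  [load 100/250]
  75 → disc 2  [load 175/250]
  50 → disc 1  [load 250/250]
  200 → disc 3 (new)  [load 200/250]
  75 → disc 2  [load 250/250]
  25 → disc 3  [load 225/250]
  50 → disc 4 (new)  [load 50/250]
  75 → disc 4  [load 125/250]
  75 → disc 4  [load 200/250]
  25 → disc 3  [load 250/250]
4 discs opened.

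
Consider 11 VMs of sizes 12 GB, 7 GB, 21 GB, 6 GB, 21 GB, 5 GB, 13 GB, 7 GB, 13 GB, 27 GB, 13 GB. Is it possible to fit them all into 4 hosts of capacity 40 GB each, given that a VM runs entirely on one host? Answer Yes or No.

Yes

A valid assignment using 4 hosts:
  host 1: 27 + 13 = 40
  host 2: 21 + 13 + 6 = 40
  host 3: 21 + 13 + 5 = 39
  host 4: 12 + 7 + 7 = 26
Every load is within 40 GB, so 4 hosts suffice.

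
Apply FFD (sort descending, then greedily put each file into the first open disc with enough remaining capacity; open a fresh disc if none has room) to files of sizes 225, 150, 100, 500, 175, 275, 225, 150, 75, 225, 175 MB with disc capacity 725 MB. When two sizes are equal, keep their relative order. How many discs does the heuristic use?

4

Sorted descending: 500, 275, 225, 225, 225, 175, 175, 150, 150, 100, 75.
  500 → disc 1 (new)  [load 500/725]
  275 → disc 2 (new)  [load 275/725]
  225 → disc 1  [load 725/725]
  225 → disc 2  [load 500/725]
  225 → disc 2  [load 725/725]
  175 → disc 3 (new)  [load 175/725]
  175 → disc 3  [load 350/725]
  150 → disc 3  [load 500/725]
  150 → disc 3  [load 650/725]
  100 → disc 4 (new)  [load 100/725]
  75 → disc 3  [load 725/725]
4 discs opened.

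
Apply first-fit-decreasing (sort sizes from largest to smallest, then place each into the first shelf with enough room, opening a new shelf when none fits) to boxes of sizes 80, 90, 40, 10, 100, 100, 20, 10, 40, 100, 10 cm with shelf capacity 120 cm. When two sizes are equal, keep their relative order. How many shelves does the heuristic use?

Sorted descending: 100, 100, 100, 90, 80, 40, 40, 20, 10, 10, 10.
  100 → shelf 1 (new)  [load 100/120]
  100 → shelf 2 (new)  [load 100/120]
  100 → shelf 3 (new)  [load 100/120]
  90 → shelf 4 (new)  [load 90/120]
  80 → shelf 5 (new)  [load 80/120]
  40 → shelf 5  [load 120/120]
  40 → shelf 6 (new)  [load 40/120]
  20 → shelf 1  [load 120/120]
  10 → shelf 2  [load 110/120]
  10 → shelf 2  [load 120/120]
  10 → shelf 3  [load 110/120]
6 shelves opened.

6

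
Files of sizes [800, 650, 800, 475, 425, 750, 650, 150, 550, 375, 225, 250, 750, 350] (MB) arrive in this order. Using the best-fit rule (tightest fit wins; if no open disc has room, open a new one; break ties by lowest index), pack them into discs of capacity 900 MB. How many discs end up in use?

  800 → disc 1 (new)  [load 800/900]
  650 → disc 2 (new)  [load 650/900]
  800 → disc 3 (new)  [load 800/900]
  475 → disc 4 (new)  [load 475/900]
  425 → disc 4  [load 900/900]
  750 → disc 5 (new)  [load 750/900]
  650 → disc 6 (new)  [load 650/900]
  150 → disc 5  [load 900/900]
  550 → disc 7 (new)  [load 550/900]
  375 → disc 8 (new)  [load 375/900]
  225 → disc 2  [load 875/900]
  250 → disc 6  [load 900/900]
  750 → disc 9 (new)  [load 750/900]
  350 → disc 7  [load 900/900]
9 discs opened.

9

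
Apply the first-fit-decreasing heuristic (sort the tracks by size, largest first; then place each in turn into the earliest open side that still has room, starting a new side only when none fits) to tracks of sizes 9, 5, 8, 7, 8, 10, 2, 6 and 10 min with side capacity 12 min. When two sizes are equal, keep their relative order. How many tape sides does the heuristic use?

Sorted descending: 10, 10, 9, 8, 8, 7, 6, 5, 2.
  10 → side 1 (new)  [load 10/12]
  10 → side 2 (new)  [load 10/12]
  9 → side 3 (new)  [load 9/12]
  8 → side 4 (new)  [load 8/12]
  8 → side 5 (new)  [load 8/12]
  7 → side 6 (new)  [load 7/12]
  6 → side 7 (new)  [load 6/12]
  5 → side 6  [load 12/12]
  2 → side 1  [load 12/12]
7 tape sides opened.

7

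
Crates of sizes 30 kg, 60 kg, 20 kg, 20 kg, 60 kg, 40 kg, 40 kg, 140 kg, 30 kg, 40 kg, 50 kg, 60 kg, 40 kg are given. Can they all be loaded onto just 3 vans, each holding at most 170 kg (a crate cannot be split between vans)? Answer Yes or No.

No

Total = 630 kg; ⌈630/170⌉ = 4.
At least 4 vans are required, but only 3 are allowed.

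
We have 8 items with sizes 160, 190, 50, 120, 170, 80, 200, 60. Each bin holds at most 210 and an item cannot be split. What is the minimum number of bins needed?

Total = 200 + 190 + 170 + 160 + 120 + 80 + 60 + 50 = 1030.
Lower bound: ⌈1030/210⌉ = 5 bins.
A packing using 6 bins:
  bin 1: 200 = 200
  bin 2: 190 = 190
  bin 3: 170 = 170
  bin 4: 160 + 50 = 210
  bin 5: 120 + 80 = 200
  bin 6: 60 = 60
No arrangement into 5 bins stays within capacity, so 6 is optimal.

6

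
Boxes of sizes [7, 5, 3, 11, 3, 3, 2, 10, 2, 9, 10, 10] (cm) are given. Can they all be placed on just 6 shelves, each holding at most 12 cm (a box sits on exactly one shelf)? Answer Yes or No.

No

Total = 75 cm; ⌈75/12⌉ = 7.
At least 7 shelves are required, but only 6 are allowed.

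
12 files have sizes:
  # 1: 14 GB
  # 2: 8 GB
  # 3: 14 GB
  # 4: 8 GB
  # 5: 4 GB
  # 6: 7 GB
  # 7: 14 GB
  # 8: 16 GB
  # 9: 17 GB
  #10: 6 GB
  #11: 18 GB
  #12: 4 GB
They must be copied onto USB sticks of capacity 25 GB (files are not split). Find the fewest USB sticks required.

Total = 18 + 17 + 16 + 14 + 14 + 14 + 8 + 8 + 7 + 6 + 4 + 4 = 130 GB.
Lower bound: ⌈130/25⌉ = 6 USB sticks.
A packing using 6 USB sticks:
  USB stick 1: 18 + 7 = 25
  USB stick 2: 17 + 8 = 25
  USB stick 3: 16 + 8 = 24
  USB stick 4: 14 + 6 + 4 = 24
  USB stick 5: 14 + 4 = 18
  USB stick 6: 14 = 14
This matches the lower bound, so 6 is optimal.

6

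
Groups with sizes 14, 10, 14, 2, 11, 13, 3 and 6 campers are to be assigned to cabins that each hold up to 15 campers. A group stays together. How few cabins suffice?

6

Total = 14 + 14 + 13 + 11 + 10 + 6 + 3 + 2 = 73 campers.
Lower bound: ⌈73/15⌉ = 5 cabins.
A packing using 6 cabins:
  cabin 1: 14 = 14
  cabin 2: 14 = 14
  cabin 3: 13 + 2 = 15
  cabin 4: 11 + 3 = 14
  cabin 5: 10 = 10
  cabin 6: 6 = 6
No arrangement into 5 cabins stays within capacity, so 6 is optimal.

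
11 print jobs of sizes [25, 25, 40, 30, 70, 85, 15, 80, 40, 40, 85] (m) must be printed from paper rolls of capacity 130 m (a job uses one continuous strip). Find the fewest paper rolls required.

5

Total = 85 + 85 + 80 + 70 + 40 + 40 + 40 + 30 + 25 + 25 + 15 = 535 m.
Lower bound: ⌈535/130⌉ = 5 paper rolls.
A packing using 5 paper rolls:
  roll 1: 85 + 40 = 125
  roll 2: 85 + 40 = 125
  roll 3: 80 + 40 = 120
  roll 4: 70 + 30 + 25 = 125
  roll 5: 25 + 15 = 40
This matches the lower bound, so 5 is optimal.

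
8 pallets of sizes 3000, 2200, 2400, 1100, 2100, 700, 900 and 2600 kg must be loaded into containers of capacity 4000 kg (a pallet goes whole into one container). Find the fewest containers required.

5

Total = 3000 + 2600 + 2400 + 2200 + 2100 + 1100 + 900 + 700 = 15000 kg.
Lower bound: ⌈15000/4000⌉ = 4 containers.
Also, 5 pallets each exceed 2000 kg, and no two of those can share a container, so at least 5 containers are needed.
A packing using 5 containers:
  container 1: 3000 + 900 = 3900
  container 2: 2600 + 1100 = 3700
  container 3: 2400 + 700 = 3100
  container 4: 2200 = 2200
  container 5: 2100 = 2100
This matches the lower bound, so 5 is optimal.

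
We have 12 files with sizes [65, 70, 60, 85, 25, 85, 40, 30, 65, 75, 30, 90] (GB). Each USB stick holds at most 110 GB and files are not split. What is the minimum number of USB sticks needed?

8

Total = 90 + 85 + 85 + 75 + 70 + 65 + 65 + 60 + 40 + 30 + 30 + 25 = 720 GB.
Lower bound: ⌈720/110⌉ = 7 USB sticks.
Also, 8 files each exceed 55 GB, and no two of those can share a USB stick, so at least 8 USB sticks are needed.
A packing using 8 USB sticks:
  USB stick 1: 90 = 90
  USB stick 2: 85 + 25 = 110
  USB stick 3: 85 = 85
  USB stick 4: 75 + 30 = 105
  USB stick 5: 70 + 40 = 110
  USB stick 6: 65 + 30 = 95
  USB stick 7: 65 = 65
  USB stick 8: 60 = 60
This matches the lower bound, so 8 is optimal.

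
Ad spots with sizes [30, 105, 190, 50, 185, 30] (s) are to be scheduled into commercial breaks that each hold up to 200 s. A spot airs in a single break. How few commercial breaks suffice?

Total = 190 + 185 + 105 + 50 + 30 + 30 = 590 s.
Lower bound: ⌈590/200⌉ = 3 commercial breaks.
A packing using 4 commercial breaks:
  break 1: 190 = 190
  break 2: 185 = 185
  break 3: 105 + 50 + 30 = 185
  break 4: 30 = 30
No arrangement into 3 commercial breaks stays within capacity, so 4 is optimal.

4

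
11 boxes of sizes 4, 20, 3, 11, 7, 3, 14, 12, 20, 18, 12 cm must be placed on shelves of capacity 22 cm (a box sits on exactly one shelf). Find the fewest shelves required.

Total = 20 + 20 + 18 + 14 + 12 + 12 + 11 + 7 + 4 + 3 + 3 = 124 cm.
Lower bound: ⌈124/22⌉ = 6 shelves.
A packing using 7 shelves:
  shelf 1: 20 = 20
  shelf 2: 20 = 20
  shelf 3: 18 + 4 = 22
  shelf 4: 14 + 7 = 21
  shelf 5: 12 + 3 + 3 = 18
  shelf 6: 12 = 12
  shelf 7: 11 = 11
No arrangement into 6 shelves stays within capacity, so 7 is optimal.

7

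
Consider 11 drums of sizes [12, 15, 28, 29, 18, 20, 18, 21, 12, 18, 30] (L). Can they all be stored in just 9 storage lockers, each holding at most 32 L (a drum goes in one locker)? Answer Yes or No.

Yes

A valid assignment using 9 storage lockers:
  locker 1: 30 = 30
  locker 2: 29 = 29
  locker 3: 28 = 28
  locker 4: 21 = 21
  locker 5: 20 + 12 = 32
  locker 6: 18 + 12 = 30
  locker 7: 18 = 18
  locker 8: 18 = 18
  locker 9: 15 = 15
Every load is within 32 L, so 9 storage lockers suffice.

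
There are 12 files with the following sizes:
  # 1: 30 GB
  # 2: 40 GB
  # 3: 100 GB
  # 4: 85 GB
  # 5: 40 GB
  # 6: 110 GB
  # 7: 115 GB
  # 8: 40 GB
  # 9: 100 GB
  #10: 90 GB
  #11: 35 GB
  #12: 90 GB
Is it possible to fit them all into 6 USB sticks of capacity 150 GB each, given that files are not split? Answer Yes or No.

Total = 875 GB; ⌈875/150⌉ = 6.
7 files each exceed half the capacity and cannot share a USB stick, forcing at least 7 USB sticks.
At least 7 USB sticks are required, but only 6 are allowed.

No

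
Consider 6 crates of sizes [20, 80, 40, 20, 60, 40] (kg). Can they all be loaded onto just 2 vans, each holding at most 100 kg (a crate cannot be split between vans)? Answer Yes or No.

Total = 260 kg; ⌈260/100⌉ = 3.
At least 3 vans are required, but only 2 are allowed.

No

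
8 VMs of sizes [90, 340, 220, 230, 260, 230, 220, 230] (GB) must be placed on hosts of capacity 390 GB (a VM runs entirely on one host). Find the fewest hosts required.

7

Total = 340 + 260 + 230 + 230 + 230 + 220 + 220 + 90 = 1820 GB.
Lower bound: ⌈1820/390⌉ = 5 hosts.
Also, 7 VMs each exceed 195 GB, and no two of those can share a host, so at least 7 hosts are needed.
A packing using 7 hosts:
  host 1: 340 = 340
  host 2: 260 + 90 = 350
  host 3: 230 = 230
  host 4: 230 = 230
  host 5: 230 = 230
  host 6: 220 = 220
  host 7: 220 = 220
This matches the lower bound, so 7 is optimal.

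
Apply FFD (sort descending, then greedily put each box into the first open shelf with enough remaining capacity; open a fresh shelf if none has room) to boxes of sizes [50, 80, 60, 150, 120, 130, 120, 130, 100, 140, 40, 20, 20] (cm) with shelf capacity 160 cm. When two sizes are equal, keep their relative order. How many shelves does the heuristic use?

8

Sorted descending: 150, 140, 130, 130, 120, 120, 100, 80, 60, 50, 40, 20, 20.
  150 → shelf 1 (new)  [load 150/160]
  140 → shelf 2 (new)  [load 140/160]
  130 → shelf 3 (new)  [load 130/160]
  130 → shelf 4 (new)  [load 130/160]
  120 → shelf 5 (new)  [load 120/160]
  120 → shelf 6 (new)  [load 120/160]
  100 → shelf 7 (new)  [load 100/160]
  80 → shelf 8 (new)  [load 80/160]
  60 → shelf 7  [load 160/160]
  50 → shelf 8  [load 130/160]
  40 → shelf 5  [load 160/160]
  20 → shelf 2  [load 160/160]
  20 → shelf 3  [load 150/160]
8 shelves opened.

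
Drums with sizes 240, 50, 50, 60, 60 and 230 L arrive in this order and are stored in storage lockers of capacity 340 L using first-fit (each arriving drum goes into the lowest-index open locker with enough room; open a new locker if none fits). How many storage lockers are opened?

  240 → locker 1 (new)  [load 240/340]
  50 → locker 1  [load 290/340]
  50 → locker 1  [load 340/340]
  60 → locker 2 (new)  [load 60/340]
  60 → locker 2  [load 120/340]
  230 → locker 3 (new)  [load 230/340]
3 storage lockers opened.

3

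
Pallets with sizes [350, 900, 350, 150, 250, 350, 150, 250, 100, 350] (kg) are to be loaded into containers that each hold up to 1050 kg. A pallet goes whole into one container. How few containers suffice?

Total = 900 + 350 + 350 + 350 + 350 + 250 + 250 + 150 + 150 + 100 = 3200 kg.
Lower bound: ⌈3200/1050⌉ = 4 containers.
A packing using 4 containers:
  container 1: 900 + 150 = 1050
  container 2: 350 + 350 + 350 = 1050
  container 3: 350 + 250 + 250 + 150 = 1000
  container 4: 100 = 100
This matches the lower bound, so 4 is optimal.

4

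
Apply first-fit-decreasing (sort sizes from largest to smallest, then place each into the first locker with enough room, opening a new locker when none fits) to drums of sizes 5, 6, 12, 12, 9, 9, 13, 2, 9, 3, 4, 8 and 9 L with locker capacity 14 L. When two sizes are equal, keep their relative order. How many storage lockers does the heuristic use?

8

Sorted descending: 13, 12, 12, 9, 9, 9, 9, 8, 6, 5, 4, 3, 2.
  13 → locker 1 (new)  [load 13/14]
  12 → locker 2 (new)  [load 12/14]
  12 → locker 3 (new)  [load 12/14]
  9 → locker 4 (new)  [load 9/14]
  9 → locker 5 (new)  [load 9/14]
  9 → locker 6 (new)  [load 9/14]
  9 → locker 7 (new)  [load 9/14]
  8 → locker 8 (new)  [load 8/14]
  6 → locker 8  [load 14/14]
  5 → locker 4  [load 14/14]
  4 → locker 5  [load 13/14]
  3 → locker 6  [load 12/14]
  2 → locker 2  [load 14/14]
8 storage lockers opened.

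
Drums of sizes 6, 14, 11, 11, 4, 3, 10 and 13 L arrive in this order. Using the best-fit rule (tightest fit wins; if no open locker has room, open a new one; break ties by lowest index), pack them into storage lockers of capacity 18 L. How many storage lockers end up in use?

5

  6 → locker 1 (new)  [load 6/18]
  14 → locker 2 (new)  [load 14/18]
  11 → locker 1  [load 17/18]
  11 → locker 3 (new)  [load 11/18]
  4 → locker 2  [load 18/18]
  3 → locker 3  [load 14/18]
  10 → locker 4 (new)  [load 10/18]
  13 → locker 5 (new)  [load 13/18]
5 storage lockers opened.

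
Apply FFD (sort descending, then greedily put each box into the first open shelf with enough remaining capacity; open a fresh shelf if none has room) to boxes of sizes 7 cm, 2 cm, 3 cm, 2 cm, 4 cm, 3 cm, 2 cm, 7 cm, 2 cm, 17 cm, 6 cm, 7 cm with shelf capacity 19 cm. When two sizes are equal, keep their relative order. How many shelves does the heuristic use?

Sorted descending: 17, 7, 7, 7, 6, 4, 3, 3, 2, 2, 2, 2.
  17 → shelf 1 (new)  [load 17/19]
  7 → shelf 2 (new)  [load 7/19]
  7 → shelf 2  [load 14/19]
  7 → shelf 3 (new)  [load 7/19]
  6 → shelf 3  [load 13/19]
  4 → shelf 2  [load 18/19]
  3 → shelf 3  [load 16/19]
  3 → shelf 3  [load 19/19]
  2 → shelf 1  [load 19/19]
  2 → shelf 4 (new)  [load 2/19]
  2 → shelf 4  [load 4/19]
  2 → shelf 4  [load 6/19]
4 shelves opened.

4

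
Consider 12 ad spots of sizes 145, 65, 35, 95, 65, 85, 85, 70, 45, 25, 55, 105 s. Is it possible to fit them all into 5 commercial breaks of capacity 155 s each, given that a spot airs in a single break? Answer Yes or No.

Total = 875 s; ⌈875/155⌉ = 6.
At least 6 commercial breaks are required, but only 5 are allowed.

No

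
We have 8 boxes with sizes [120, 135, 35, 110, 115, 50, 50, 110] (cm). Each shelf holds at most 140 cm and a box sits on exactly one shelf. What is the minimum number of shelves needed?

6

Total = 135 + 120 + 115 + 110 + 110 + 50 + 50 + 35 = 725 cm.
Lower bound: ⌈725/140⌉ = 6 shelves.
A packing using 6 shelves:
  shelf 1: 135 = 135
  shelf 2: 120 = 120
  shelf 3: 115 = 115
  shelf 4: 110 = 110
  shelf 5: 110 = 110
  shelf 6: 50 + 50 + 35 = 135
This matches the lower bound, so 6 is optimal.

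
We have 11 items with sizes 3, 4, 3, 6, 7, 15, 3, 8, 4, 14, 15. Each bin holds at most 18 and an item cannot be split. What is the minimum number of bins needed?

Total = 15 + 15 + 14 + 8 + 7 + 6 + 4 + 4 + 3 + 3 + 3 = 82.
Lower bound: ⌈82/18⌉ = 5 bins.
A packing using 5 bins:
  bin 1: 15 + 3 = 18
  bin 2: 15 + 3 = 18
  bin 3: 14 + 4 = 18
  bin 4: 8 + 7 + 3 = 18
  bin 5: 6 + 4 = 10
This matches the lower bound, so 5 is optimal.

5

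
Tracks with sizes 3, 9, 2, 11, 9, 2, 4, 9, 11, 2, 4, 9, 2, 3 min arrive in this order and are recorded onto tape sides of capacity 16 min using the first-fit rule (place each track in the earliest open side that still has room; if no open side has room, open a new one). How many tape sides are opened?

6

  3 → side 1 (new)  [load 3/16]
  9 → side 1  [load 12/16]
  2 → side 1  [load 14/16]
  11 → side 2 (new)  [load 11/16]
  9 → side 3 (new)  [load 9/16]
  2 → side 1  [load 16/16]
  4 → side 2  [load 15/16]
  9 → side 4 (new)  [load 9/16]
  11 → side 5 (new)  [load 11/16]
  2 → side 3  [load 11/16]
  4 → side 3  [load 15/16]
  9 → side 6 (new)  [load 9/16]
  2 → side 4  [load 11/16]
  3 → side 4  [load 14/16]
6 tape sides opened.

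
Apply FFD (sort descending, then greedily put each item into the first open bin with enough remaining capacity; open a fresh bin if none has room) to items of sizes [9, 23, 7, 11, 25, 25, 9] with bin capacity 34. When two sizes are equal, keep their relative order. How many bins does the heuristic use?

4

Sorted descending: 25, 25, 23, 11, 9, 9, 7.
  25 → bin 1 (new)  [load 25/34]
  25 → bin 2 (new)  [load 25/34]
  23 → bin 3 (new)  [load 23/34]
  11 → bin 3  [load 34/34]
  9 → bin 1  [load 34/34]
  9 → bin 2  [load 34/34]
  7 → bin 4 (new)  [load 7/34]
4 bins opened.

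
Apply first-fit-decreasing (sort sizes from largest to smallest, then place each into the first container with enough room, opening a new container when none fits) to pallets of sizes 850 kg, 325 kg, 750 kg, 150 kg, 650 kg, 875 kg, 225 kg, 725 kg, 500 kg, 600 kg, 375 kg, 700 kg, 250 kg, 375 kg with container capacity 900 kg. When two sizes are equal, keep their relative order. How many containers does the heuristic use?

Sorted descending: 875, 850, 750, 725, 700, 650, 600, 500, 375, 375, 325, 250, 225, 150.
  875 → container 1 (new)  [load 875/900]
  850 → container 2 (new)  [load 850/900]
  750 → container 3 (new)  [load 750/900]
  725 → container 4 (new)  [load 725/900]
  700 → container 5 (new)  [load 700/900]
  650 → container 6 (new)  [load 650/900]
  600 → container 7 (new)  [load 600/900]
  500 → container 8 (new)  [load 500/900]
  375 → container 8  [load 875/900]
  375 → container 9 (new)  [load 375/900]
  325 → container 9  [load 700/900]
  250 → container 6  [load 900/900]
  225 → container 7  [load 825/900]
  150 → container 3  [load 900/900]
9 containers opened.

9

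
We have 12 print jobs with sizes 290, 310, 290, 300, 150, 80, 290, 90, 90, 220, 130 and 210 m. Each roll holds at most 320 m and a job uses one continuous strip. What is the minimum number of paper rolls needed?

9

Total = 310 + 300 + 290 + 290 + 290 + 220 + 210 + 150 + 130 + 90 + 90 + 80 = 2450 m.
Lower bound: ⌈2450/320⌉ = 8 paper rolls.
A packing using 9 paper rolls:
  roll 1: 310 = 310
  roll 2: 300 = 300
  roll 3: 290 = 290
  roll 4: 290 = 290
  roll 5: 290 = 290
  roll 6: 220 + 90 = 310
  roll 7: 210 + 90 = 300
  roll 8: 150 + 130 = 280
  roll 9: 80 = 80
No arrangement into 8 paper rolls stays within capacity, so 9 is optimal.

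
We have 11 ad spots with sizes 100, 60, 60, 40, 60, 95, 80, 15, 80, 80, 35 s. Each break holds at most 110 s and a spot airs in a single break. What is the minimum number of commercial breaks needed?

8

Total = 100 + 95 + 80 + 80 + 80 + 60 + 60 + 60 + 40 + 35 + 15 = 705 s.
Lower bound: ⌈705/110⌉ = 7 commercial breaks.
Also, 8 ad spots each exceed 55 s, and no two of those can share a break, so at least 8 commercial breaks are needed.
A packing using 8 commercial breaks:
  break 1: 100 = 100
  break 2: 95 + 15 = 110
  break 3: 80 = 80
  break 4: 80 = 80
  break 5: 80 = 80
  break 6: 60 + 40 = 100
  break 7: 60 + 35 = 95
  break 8: 60 = 60
This matches the lower bound, so 8 is optimal.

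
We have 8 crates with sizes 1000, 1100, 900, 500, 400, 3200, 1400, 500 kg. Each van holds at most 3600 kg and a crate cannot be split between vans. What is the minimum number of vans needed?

Total = 3200 + 1400 + 1100 + 1000 + 900 + 500 + 500 + 400 = 9000 kg.
Lower bound: ⌈9000/3600⌉ = 3 vans.
A packing using 3 vans:
  van 1: 3200 + 400 = 3600
  van 2: 1400 + 1100 + 1000 = 3500
  van 3: 900 + 500 + 500 = 1900
This matches the lower bound, so 3 is optimal.

3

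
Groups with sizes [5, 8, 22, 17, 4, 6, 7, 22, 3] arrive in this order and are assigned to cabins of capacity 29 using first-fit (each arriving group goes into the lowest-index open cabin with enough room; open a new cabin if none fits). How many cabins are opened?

4

  5 → cabin 1 (new)  [load 5/29]
  8 → cabin 1  [load 13/29]
  22 → cabin 2 (new)  [load 22/29]
  17 → cabin 3 (new)  [load 17/29]
  4 → cabin 1  [load 17/29]
  6 → cabin 1  [load 23/29]
  7 → cabin 2  [load 29/29]
  22 → cabin 4 (new)  [load 22/29]
  3 → cabin 1  [load 26/29]
4 cabins opened.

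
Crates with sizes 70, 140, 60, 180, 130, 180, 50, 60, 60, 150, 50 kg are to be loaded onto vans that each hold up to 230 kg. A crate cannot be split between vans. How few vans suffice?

Total = 180 + 180 + 150 + 140 + 130 + 70 + 60 + 60 + 60 + 50 + 50 = 1130 kg.
Lower bound: ⌈1130/230⌉ = 5 vans.
A packing using 6 vans:
  van 1: 180 + 50 = 230
  van 2: 180 + 50 = 230
  van 3: 150 + 70 = 220
  van 4: 140 + 60 = 200
  van 5: 130 + 60 = 190
  van 6: 60 = 60
No arrangement into 5 vans stays within capacity, so 6 is optimal.

6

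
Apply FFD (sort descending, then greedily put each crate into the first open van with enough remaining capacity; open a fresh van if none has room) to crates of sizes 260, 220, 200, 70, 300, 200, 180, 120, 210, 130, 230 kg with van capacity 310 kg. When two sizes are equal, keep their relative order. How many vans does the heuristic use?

9

Sorted descending: 300, 260, 230, 220, 210, 200, 200, 180, 130, 120, 70.
  300 → van 1 (new)  [load 300/310]
  260 → van 2 (new)  [load 260/310]
  230 → van 3 (new)  [load 230/310]
  220 → van 4 (new)  [load 220/310]
  210 → van 5 (new)  [load 210/310]
  200 → van 6 (new)  [load 200/310]
  200 → van 7 (new)  [load 200/310]
  180 → van 8 (new)  [load 180/310]
  130 → van 8  [load 310/310]
  120 → van 9 (new)  [load 120/310]
  70 → van 3  [load 300/310]
9 vans opened.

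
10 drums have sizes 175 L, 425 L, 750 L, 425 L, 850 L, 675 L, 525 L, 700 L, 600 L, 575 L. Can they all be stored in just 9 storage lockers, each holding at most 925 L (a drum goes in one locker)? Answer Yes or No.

A valid assignment using 8 storage lockers:
  locker 1: 850 = 850
  locker 2: 750 + 175 = 925
  locker 3: 700 = 700
  locker 4: 675 = 675
  locker 5: 600 = 600
  locker 6: 575 = 575
  locker 7: 525 = 525
  locker 8: 425 + 425 = 850
That uses only 8 ≤ 9, so 9 storage lockers are enough.

Yes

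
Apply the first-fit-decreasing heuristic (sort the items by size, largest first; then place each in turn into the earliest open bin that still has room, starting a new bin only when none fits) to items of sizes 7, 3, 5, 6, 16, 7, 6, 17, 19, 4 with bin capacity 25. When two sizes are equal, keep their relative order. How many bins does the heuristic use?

Sorted descending: 19, 17, 16, 7, 7, 6, 6, 5, 4, 3.
  19 → bin 1 (new)  [load 19/25]
  17 → bin 2 (new)  [load 17/25]
  16 → bin 3 (new)  [load 16/25]
  7 → bin 2  [load 24/25]
  7 → bin 3  [load 23/25]
  6 → bin 1  [load 25/25]
  6 → bin 4 (new)  [load 6/25]
  5 → bin 4  [load 11/25]
  4 → bin 4  [load 15/25]
  3 → bin 4  [load 18/25]
4 bins opened.

4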